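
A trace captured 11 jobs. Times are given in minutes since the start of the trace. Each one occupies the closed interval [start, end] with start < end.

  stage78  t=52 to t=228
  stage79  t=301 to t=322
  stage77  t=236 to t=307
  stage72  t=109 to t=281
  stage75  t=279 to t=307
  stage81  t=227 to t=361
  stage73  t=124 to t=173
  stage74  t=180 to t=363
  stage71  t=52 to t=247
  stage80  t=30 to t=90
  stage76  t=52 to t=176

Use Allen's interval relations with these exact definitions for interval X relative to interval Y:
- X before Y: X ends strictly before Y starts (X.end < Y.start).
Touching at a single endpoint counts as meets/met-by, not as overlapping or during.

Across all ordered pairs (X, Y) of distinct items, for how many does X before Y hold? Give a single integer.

Checking all 110 ordered pairs for relation 'before'; matching pairs in alphabetical order:
(stage71, stage75): stage71 before stage75 ✓
(stage71, stage79): stage71 before stage79 ✓
(stage72, stage79): stage72 before stage79 ✓
(stage73, stage74): stage73 before stage74 ✓
(stage73, stage75): stage73 before stage75 ✓
(stage73, stage77): stage73 before stage77 ✓
(stage73, stage79): stage73 before stage79 ✓
(stage73, stage81): stage73 before stage81 ✓
(stage76, stage74): stage76 before stage74 ✓
(stage76, stage75): stage76 before stage75 ✓
(stage76, stage77): stage76 before stage77 ✓
(stage76, stage79): stage76 before stage79 ✓
(stage76, stage81): stage76 before stage81 ✓
(stage78, stage75): stage78 before stage75 ✓
(stage78, stage77): stage78 before stage77 ✓
(stage78, stage79): stage78 before stage79 ✓
(stage80, stage72): stage80 before stage72 ✓
(stage80, stage73): stage80 before stage73 ✓
(stage80, stage74): stage80 before stage74 ✓
(stage80, stage75): stage80 before stage75 ✓
(stage80, stage77): stage80 before stage77 ✓
(stage80, stage79): stage80 before stage79 ✓
(stage80, stage81): stage80 before stage81 ✓
Count: 23.

23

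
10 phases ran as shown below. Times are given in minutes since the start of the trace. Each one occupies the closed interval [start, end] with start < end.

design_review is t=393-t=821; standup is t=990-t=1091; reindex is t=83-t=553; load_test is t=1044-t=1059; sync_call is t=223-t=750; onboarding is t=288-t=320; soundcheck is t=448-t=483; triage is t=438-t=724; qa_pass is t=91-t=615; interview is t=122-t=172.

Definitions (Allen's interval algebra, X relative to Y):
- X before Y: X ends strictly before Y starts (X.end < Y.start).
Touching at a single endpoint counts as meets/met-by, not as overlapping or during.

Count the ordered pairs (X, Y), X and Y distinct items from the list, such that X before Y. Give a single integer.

Checking all 90 ordered pairs for relation 'before'; matching pairs in alphabetical order:
(design_review, load_test): design_review before load_test ✓
(design_review, standup): design_review before standup ✓
(interview, design_review): interview before design_review ✓
(interview, load_test): interview before load_test ✓
(interview, onboarding): interview before onboarding ✓
(interview, soundcheck): interview before soundcheck ✓
(interview, standup): interview before standup ✓
(interview, sync_call): interview before sync_call ✓
(interview, triage): interview before triage ✓
(onboarding, design_review): onboarding before design_review ✓
(onboarding, load_test): onboarding before load_test ✓
(onboarding, soundcheck): onboarding before soundcheck ✓
(onboarding, standup): onboarding before standup ✓
(onboarding, triage): onboarding before triage ✓
(qa_pass, load_test): qa_pass before load_test ✓
(qa_pass, standup): qa_pass before standup ✓
(reindex, load_test): reindex before load_test ✓
(reindex, standup): reindex before standup ✓
(soundcheck, load_test): soundcheck before load_test ✓
(soundcheck, standup): soundcheck before standup ✓
(sync_call, load_test): sync_call before load_test ✓
(sync_call, standup): sync_call before standup ✓
(triage, load_test): triage before load_test ✓
(triage, standup): triage before standup ✓
Count: 24.

24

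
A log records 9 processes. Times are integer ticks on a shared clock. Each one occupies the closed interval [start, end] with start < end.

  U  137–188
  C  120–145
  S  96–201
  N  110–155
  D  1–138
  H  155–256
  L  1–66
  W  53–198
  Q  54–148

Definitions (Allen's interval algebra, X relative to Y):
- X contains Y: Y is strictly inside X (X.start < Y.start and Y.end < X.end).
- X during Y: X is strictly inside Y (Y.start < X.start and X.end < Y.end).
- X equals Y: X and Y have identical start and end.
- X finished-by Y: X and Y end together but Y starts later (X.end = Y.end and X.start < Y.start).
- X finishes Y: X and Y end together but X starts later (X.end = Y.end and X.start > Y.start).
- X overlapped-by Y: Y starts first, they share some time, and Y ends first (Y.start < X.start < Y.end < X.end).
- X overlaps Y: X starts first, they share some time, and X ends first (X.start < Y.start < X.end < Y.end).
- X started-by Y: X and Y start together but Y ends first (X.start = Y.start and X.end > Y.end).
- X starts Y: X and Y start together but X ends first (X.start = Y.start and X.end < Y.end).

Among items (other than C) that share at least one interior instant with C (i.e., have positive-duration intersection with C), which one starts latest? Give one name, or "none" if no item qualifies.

U

Target C = [120, 145].
D [1, 138] → overlaps → candidate.
H [155, 256] → after → excluded.
L [1, 66] → before → excluded.
N [110, 155] → contains → candidate.
Q [54, 148] → contains → candidate.
S [96, 201] → contains → candidate.
U [137, 188] → overlapped-by → candidate.
W [53, 198] → contains → candidate.
Among candidates, latest start is 137 → U.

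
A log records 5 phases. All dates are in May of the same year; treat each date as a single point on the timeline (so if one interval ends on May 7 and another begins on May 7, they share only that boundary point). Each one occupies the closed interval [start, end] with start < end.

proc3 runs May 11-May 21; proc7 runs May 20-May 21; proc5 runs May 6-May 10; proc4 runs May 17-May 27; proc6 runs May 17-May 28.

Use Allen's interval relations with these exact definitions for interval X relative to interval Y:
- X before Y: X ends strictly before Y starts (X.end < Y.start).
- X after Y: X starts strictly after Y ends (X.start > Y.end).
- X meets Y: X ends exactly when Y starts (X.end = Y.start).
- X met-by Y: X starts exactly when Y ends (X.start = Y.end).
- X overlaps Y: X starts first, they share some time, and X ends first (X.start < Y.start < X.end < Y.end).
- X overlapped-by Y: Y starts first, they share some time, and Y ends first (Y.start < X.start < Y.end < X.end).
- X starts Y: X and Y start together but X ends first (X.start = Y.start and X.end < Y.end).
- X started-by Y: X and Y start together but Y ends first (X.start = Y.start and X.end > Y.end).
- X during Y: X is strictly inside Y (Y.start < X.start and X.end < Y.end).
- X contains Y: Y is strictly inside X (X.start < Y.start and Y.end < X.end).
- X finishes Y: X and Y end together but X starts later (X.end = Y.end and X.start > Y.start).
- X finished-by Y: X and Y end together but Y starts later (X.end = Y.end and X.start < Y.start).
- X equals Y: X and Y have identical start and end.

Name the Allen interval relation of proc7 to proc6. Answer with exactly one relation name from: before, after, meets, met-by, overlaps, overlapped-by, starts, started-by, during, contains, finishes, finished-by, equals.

proc7 = [May 20, May 21]; proc6 = [May 17, May 28].
Compare endpoints: proc7.start > proc6.start, proc7.start < proc6.end, proc7.end > proc6.start, proc7.end < proc6.end.
That pattern is 'during'.

during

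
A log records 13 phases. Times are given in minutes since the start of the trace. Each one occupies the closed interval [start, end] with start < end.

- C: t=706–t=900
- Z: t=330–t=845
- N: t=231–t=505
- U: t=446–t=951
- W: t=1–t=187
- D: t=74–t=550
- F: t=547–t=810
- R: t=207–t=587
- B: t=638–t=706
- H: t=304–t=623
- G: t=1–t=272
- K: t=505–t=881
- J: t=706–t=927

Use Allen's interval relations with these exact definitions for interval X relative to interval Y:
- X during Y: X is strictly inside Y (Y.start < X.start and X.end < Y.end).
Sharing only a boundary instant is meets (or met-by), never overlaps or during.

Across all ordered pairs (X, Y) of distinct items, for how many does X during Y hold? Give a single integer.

12

Checking all 156 ordered pairs for relation 'during'; matching pairs in alphabetical order:
(B, F): B during F ✓
(B, K): B during K ✓
(B, U): B during U ✓
(B, Z): B during Z ✓
(C, U): C during U ✓
(F, K): F during K ✓
(F, U): F during U ✓
(F, Z): F during Z ✓
(J, U): J during U ✓
(K, U): K during U ✓
(N, D): N during D ✓
(N, R): N during R ✓
Count: 12.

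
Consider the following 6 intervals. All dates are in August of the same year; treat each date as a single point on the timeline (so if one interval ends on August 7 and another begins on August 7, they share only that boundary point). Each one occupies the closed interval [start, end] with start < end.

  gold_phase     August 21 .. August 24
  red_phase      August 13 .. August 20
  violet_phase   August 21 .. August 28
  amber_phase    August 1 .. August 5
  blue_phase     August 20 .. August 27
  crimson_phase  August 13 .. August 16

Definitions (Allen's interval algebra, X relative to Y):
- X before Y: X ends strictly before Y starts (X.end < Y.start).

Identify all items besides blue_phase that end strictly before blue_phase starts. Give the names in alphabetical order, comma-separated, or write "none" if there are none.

amber_phase, crimson_phase

Target blue_phase = [August 20, August 27].
amber_phase [August 1, August 5] → before → yes.
crimson_phase [August 13, August 16] → before → yes.
gold_phase [August 21, August 24] → during → no.
red_phase [August 13, August 20] → meets → no.
violet_phase [August 21, August 28] → overlapped-by → no.
Result: amber_phase, crimson_phase.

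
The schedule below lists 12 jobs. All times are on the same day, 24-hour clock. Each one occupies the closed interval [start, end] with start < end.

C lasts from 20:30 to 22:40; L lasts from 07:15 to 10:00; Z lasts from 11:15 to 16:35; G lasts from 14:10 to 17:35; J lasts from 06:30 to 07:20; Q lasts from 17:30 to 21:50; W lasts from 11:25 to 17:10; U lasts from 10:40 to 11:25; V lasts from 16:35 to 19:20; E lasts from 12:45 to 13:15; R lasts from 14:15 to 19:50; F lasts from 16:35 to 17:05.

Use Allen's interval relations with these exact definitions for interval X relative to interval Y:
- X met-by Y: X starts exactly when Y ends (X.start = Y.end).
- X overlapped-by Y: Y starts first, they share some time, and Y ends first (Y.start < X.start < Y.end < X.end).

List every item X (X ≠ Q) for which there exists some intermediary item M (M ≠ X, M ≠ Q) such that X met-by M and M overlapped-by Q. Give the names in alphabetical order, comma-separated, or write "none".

none

Target Q = [17:30, 21:50].
Intermediaries M with M overlapped-by Q: C.
Via C — items with X met-by C: none.
Union: none.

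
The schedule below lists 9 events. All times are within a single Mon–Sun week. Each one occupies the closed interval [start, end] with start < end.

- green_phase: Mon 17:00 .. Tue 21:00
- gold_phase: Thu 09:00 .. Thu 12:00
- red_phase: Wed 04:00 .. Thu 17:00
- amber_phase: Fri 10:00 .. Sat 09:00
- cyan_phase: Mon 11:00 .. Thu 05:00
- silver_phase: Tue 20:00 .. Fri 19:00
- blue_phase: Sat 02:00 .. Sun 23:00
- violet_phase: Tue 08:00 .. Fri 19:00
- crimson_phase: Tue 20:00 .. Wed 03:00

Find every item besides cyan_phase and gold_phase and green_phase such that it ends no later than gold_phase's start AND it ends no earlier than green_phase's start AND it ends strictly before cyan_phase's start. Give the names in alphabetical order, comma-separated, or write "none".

Conditions: its end is no later than gold_phase's start (X.end <= Thu 09:00) AND its end is no earlier than green_phase's start (X.end >= Mon 17:00) AND its end is strictly before cyan_phase's start (X.end < Mon 11:00).
amber_phase: end Sat 09:00 <= Thu 09:00? ✗; end Sat 09:00 >= Mon 17:00? ✓; end Sat 09:00 < Mon 11:00? ✗ → no.
blue_phase: end Sun 23:00 <= Thu 09:00? ✗; end Sun 23:00 >= Mon 17:00? ✓; end Sun 23:00 < Mon 11:00? ✗ → no.
crimson_phase: end Wed 03:00 <= Thu 09:00? ✓; end Wed 03:00 >= Mon 17:00? ✓; end Wed 03:00 < Mon 11:00? ✗ → no.
red_phase: end Thu 17:00 <= Thu 09:00? ✗; end Thu 17:00 >= Mon 17:00? ✓; end Thu 17:00 < Mon 11:00? ✗ → no.
silver_phase: end Fri 19:00 <= Thu 09:00? ✗; end Fri 19:00 >= Mon 17:00? ✓; end Fri 19:00 < Mon 11:00? ✗ → no.
violet_phase: end Fri 19:00 <= Thu 09:00? ✗; end Fri 19:00 >= Mon 17:00? ✓; end Fri 19:00 < Mon 11:00? ✗ → no.
Result: none.

none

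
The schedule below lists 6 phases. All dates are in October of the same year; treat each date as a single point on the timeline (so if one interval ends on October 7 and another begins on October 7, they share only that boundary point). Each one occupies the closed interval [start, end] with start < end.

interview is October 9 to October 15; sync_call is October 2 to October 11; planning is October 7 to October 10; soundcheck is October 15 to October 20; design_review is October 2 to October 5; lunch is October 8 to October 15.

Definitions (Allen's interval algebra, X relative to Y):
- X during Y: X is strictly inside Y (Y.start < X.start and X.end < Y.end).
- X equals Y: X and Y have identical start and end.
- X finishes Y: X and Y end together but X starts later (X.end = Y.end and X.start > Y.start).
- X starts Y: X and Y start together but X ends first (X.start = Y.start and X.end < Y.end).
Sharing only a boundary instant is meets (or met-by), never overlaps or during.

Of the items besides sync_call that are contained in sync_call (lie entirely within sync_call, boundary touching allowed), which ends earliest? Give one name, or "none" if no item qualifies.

design_review

Target sync_call = [October 2, October 11].
design_review [October 2, October 5] → starts → candidate.
interview [October 9, October 15] → overlapped-by → excluded.
lunch [October 8, October 15] → overlapped-by → excluded.
planning [October 7, October 10] → during → candidate.
soundcheck [October 15, October 20] → after → excluded.
Among candidates, earliest end is October 5 → design_review.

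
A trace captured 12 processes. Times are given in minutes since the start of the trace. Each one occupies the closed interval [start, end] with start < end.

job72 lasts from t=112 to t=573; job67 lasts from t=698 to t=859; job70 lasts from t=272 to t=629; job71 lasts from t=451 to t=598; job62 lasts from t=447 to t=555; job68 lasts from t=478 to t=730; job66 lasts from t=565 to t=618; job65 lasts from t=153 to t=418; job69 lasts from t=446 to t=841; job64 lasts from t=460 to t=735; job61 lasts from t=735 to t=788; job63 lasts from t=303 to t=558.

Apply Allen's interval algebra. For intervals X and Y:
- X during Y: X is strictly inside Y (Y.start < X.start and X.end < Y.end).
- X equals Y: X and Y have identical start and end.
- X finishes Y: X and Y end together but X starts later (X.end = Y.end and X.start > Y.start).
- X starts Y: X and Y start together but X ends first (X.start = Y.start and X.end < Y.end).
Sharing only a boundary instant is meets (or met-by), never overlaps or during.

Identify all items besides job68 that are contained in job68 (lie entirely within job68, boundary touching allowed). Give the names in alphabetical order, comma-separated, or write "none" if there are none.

job66

Target job68 = [t=478, t=730].
job61 [t=735, t=788] → after → no.
job62 [t=447, t=555] → overlaps → no.
job63 [t=303, t=558] → overlaps → no.
job64 [t=460, t=735] → contains → no.
job65 [t=153, t=418] → before → no.
job66 [t=565, t=618] → during → yes.
job67 [t=698, t=859] → overlapped-by → no.
job69 [t=446, t=841] → contains → no.
job70 [t=272, t=629] → overlaps → no.
job71 [t=451, t=598] → overlaps → no.
job72 [t=112, t=573] → overlaps → no.
Result: job66.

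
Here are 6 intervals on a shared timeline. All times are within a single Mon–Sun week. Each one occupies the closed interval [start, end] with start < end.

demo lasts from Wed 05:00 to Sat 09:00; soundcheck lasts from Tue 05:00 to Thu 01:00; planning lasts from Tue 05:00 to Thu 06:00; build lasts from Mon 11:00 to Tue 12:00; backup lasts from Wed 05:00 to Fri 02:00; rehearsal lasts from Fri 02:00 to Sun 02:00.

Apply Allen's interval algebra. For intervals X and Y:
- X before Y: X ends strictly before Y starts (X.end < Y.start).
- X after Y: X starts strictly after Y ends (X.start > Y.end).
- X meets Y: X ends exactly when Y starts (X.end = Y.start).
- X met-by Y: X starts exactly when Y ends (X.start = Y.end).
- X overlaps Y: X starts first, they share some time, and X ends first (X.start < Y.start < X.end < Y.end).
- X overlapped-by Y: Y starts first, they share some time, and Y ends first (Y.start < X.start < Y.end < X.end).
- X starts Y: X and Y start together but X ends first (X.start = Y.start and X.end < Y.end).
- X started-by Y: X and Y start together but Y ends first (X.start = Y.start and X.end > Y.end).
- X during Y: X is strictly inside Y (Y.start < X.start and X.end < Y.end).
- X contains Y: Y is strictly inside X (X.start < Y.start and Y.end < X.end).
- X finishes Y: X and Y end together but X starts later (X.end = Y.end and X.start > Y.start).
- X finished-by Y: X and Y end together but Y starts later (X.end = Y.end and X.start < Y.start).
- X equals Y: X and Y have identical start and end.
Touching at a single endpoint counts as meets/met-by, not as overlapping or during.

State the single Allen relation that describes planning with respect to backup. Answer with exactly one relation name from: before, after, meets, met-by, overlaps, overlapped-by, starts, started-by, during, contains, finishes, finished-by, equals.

planning = [Tue 05:00, Thu 06:00]; backup = [Wed 05:00, Fri 02:00].
Compare endpoints: planning.start < backup.start, planning.start < backup.end, planning.end > backup.start, planning.end < backup.end.
That pattern is 'overlaps'.

overlaps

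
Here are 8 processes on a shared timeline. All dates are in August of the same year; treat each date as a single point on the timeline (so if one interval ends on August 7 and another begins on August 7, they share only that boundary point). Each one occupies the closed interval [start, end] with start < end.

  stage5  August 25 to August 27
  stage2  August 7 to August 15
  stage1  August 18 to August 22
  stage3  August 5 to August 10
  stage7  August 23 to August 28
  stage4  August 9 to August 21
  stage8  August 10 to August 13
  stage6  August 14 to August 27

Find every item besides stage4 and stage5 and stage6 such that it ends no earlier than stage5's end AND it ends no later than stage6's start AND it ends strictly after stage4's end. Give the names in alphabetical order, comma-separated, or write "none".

Conditions: its end is no earlier than stage5's end (X.end >= August 27) AND its end is no later than stage6's start (X.end <= August 14) AND its end is strictly after stage4's end (X.end > August 21).
stage1: end August 22 >= August 27? ✗; end August 22 <= August 14? ✗; end August 22 > August 21? ✓ → no.
stage2: end August 15 >= August 27? ✗; end August 15 <= August 14? ✗; end August 15 > August 21? ✗ → no.
stage3: end August 10 >= August 27? ✗; end August 10 <= August 14? ✓; end August 10 > August 21? ✗ → no.
stage7: end August 28 >= August 27? ✓; end August 28 <= August 14? ✗; end August 28 > August 21? ✓ → no.
stage8: end August 13 >= August 27? ✗; end August 13 <= August 14? ✓; end August 13 > August 21? ✗ → no.
Result: none.

none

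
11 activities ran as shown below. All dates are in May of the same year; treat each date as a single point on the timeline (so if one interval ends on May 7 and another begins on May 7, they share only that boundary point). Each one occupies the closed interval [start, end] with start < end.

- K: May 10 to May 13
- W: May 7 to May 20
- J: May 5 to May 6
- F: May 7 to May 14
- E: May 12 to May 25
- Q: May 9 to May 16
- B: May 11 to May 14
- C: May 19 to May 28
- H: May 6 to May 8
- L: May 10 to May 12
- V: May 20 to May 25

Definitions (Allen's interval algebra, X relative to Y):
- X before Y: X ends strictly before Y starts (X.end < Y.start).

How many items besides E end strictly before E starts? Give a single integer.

Target E = [May 12, May 25].
B [May 11, May 14] → overlaps → no.
C [May 19, May 28] → overlapped-by → no.
F [May 7, May 14] → overlaps → no.
H [May 6, May 8] → before → counts.
J [May 5, May 6] → before → counts.
K [May 10, May 13] → overlaps → no.
L [May 10, May 12] → meets → no.
Q [May 9, May 16] → overlaps → no.
V [May 20, May 25] → finishes → no.
W [May 7, May 20] → overlaps → no.
Total: 2.

2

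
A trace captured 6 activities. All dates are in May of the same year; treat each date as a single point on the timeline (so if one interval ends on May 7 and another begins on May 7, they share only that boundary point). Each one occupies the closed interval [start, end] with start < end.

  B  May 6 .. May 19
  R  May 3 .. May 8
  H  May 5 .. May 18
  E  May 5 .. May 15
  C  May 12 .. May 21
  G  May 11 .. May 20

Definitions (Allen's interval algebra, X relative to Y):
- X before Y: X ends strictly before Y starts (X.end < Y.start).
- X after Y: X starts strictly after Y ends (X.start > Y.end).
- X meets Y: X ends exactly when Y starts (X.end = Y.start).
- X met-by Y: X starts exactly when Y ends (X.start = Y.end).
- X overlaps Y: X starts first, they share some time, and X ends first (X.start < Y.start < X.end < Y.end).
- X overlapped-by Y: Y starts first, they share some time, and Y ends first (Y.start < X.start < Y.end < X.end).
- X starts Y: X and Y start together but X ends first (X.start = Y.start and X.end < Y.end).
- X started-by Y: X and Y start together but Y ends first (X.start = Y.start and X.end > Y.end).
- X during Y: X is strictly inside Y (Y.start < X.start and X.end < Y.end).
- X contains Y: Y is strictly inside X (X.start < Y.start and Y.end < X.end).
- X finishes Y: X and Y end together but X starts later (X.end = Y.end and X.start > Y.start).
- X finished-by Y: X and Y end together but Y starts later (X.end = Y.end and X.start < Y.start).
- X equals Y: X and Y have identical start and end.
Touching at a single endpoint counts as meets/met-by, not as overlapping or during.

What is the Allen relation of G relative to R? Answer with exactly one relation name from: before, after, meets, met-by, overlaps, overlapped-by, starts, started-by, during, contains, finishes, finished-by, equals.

G = [May 11, May 20]; R = [May 3, May 8].
Compare endpoints: G.start > R.start, G.start > R.end, G.end > R.start, G.end > R.end.
That pattern is 'after'.

after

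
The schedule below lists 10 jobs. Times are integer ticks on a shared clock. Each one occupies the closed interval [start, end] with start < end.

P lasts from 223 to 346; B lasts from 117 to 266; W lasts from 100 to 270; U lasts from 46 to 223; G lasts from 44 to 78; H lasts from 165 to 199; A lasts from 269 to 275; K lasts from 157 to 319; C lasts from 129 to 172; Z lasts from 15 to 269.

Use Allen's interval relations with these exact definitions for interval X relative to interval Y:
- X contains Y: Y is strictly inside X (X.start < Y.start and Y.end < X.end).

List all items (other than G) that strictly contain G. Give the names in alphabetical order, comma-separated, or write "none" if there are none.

Z

Target G = [44, 78].
A [269, 275] → after → no.
B [117, 266] → after → no.
C [129, 172] → after → no.
H [165, 199] → after → no.
K [157, 319] → after → no.
P [223, 346] → after → no.
U [46, 223] → overlapped-by → no.
W [100, 270] → after → no.
Z [15, 269] → contains → yes.
Result: Z.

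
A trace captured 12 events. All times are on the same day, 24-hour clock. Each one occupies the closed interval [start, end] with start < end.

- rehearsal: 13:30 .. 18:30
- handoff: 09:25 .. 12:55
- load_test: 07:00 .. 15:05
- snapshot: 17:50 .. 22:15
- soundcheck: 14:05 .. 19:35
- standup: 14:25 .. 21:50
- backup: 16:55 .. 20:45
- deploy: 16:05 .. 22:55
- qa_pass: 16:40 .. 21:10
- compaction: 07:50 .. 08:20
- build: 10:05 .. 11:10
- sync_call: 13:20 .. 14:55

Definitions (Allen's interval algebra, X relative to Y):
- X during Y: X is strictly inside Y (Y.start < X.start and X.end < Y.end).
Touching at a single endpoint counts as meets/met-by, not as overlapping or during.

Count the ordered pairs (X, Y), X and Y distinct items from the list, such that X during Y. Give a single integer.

11

Checking all 132 ordered pairs for relation 'during'; matching pairs in alphabetical order:
(backup, deploy): backup during deploy ✓
(backup, qa_pass): backup during qa_pass ✓
(backup, standup): backup during standup ✓
(build, handoff): build during handoff ✓
(build, load_test): build during load_test ✓
(compaction, load_test): compaction during load_test ✓
(handoff, load_test): handoff during load_test ✓
(qa_pass, deploy): qa_pass during deploy ✓
(qa_pass, standup): qa_pass during standup ✓
(snapshot, deploy): snapshot during deploy ✓
(sync_call, load_test): sync_call during load_test ✓
Count: 11.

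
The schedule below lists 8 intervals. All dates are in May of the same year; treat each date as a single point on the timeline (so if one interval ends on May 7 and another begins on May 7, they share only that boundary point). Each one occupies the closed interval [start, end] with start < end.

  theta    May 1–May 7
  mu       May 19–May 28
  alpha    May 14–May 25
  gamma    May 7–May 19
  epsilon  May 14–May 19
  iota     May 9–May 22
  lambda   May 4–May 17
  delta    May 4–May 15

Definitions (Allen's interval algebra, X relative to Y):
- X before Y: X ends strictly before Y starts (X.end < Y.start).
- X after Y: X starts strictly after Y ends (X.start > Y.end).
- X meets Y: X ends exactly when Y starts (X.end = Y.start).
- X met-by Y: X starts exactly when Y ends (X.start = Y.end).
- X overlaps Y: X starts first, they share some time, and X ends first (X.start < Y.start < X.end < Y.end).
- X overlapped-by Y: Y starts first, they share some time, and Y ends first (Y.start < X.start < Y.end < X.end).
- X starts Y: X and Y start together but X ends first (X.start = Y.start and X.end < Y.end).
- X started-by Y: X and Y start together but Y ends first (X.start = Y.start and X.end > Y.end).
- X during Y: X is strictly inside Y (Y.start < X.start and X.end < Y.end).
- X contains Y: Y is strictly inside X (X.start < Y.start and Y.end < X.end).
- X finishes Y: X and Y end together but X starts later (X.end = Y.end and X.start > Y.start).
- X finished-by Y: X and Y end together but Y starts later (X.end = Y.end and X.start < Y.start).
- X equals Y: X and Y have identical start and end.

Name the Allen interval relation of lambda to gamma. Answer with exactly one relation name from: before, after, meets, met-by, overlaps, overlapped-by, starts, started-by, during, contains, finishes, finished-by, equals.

lambda = [May 4, May 17]; gamma = [May 7, May 19].
Compare endpoints: lambda.start < gamma.start, lambda.start < gamma.end, lambda.end > gamma.start, lambda.end < gamma.end.
That pattern is 'overlaps'.

overlaps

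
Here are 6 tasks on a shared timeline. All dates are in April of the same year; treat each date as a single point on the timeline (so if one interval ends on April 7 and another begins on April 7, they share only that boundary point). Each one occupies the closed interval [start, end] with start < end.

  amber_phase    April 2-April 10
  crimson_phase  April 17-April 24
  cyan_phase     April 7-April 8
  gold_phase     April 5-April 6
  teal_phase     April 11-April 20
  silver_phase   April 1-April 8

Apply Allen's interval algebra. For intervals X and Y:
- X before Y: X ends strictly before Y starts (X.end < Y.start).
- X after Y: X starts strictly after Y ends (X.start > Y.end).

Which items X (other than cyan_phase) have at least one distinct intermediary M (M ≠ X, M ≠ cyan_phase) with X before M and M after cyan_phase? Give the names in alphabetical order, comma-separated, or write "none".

Target cyan_phase = [April 7, April 8].
Intermediaries M with M after cyan_phase: crimson_phase, teal_phase.
Via crimson_phase — items with X before crimson_phase: amber_phase, gold_phase, silver_phase.
Via teal_phase — items with X before teal_phase: amber_phase, gold_phase, silver_phase.
Union: amber_phase, gold_phase, silver_phase.

amber_phase, gold_phase, silver_phase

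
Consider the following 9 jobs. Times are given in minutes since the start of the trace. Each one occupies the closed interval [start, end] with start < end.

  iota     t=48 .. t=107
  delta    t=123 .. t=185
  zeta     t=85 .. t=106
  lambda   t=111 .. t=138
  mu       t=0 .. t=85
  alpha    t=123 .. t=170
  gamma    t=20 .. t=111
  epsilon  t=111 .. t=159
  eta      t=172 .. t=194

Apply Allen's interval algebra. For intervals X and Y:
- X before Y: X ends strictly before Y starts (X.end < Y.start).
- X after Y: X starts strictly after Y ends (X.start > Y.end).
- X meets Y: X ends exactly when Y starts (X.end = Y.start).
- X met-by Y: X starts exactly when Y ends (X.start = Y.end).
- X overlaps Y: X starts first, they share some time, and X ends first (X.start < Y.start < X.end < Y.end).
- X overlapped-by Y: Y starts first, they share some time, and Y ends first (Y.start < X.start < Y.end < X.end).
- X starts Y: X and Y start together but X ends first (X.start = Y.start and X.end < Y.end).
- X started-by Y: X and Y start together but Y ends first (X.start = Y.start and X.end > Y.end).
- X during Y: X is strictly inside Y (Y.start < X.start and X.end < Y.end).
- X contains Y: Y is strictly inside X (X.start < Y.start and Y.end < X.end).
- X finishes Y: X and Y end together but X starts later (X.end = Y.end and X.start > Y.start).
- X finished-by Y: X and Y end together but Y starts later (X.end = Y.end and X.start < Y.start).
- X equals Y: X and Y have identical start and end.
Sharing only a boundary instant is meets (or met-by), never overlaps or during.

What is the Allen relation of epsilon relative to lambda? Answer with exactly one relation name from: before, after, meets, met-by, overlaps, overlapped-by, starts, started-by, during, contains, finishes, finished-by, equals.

epsilon = [t=111, t=159]; lambda = [t=111, t=138].
Compare endpoints: epsilon.start = lambda.start, epsilon.start < lambda.end, epsilon.end > lambda.start, epsilon.end > lambda.end.
That pattern is 'started-by'.

started-by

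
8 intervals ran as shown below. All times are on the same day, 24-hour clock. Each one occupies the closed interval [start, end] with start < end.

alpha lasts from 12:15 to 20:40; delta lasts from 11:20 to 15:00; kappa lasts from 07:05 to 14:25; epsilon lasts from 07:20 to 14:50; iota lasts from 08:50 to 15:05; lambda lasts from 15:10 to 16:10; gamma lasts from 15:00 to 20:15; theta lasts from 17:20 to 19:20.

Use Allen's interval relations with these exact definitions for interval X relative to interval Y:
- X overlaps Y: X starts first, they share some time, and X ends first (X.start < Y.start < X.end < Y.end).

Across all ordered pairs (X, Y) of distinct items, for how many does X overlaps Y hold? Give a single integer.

10

Checking all 56 ordered pairs for relation 'overlaps'; matching pairs in alphabetical order:
(delta, alpha): delta overlaps alpha ✓
(epsilon, alpha): epsilon overlaps alpha ✓
(epsilon, delta): epsilon overlaps delta ✓
(epsilon, iota): epsilon overlaps iota ✓
(iota, alpha): iota overlaps alpha ✓
(iota, gamma): iota overlaps gamma ✓
(kappa, alpha): kappa overlaps alpha ✓
(kappa, delta): kappa overlaps delta ✓
(kappa, epsilon): kappa overlaps epsilon ✓
(kappa, iota): kappa overlaps iota ✓
Count: 10.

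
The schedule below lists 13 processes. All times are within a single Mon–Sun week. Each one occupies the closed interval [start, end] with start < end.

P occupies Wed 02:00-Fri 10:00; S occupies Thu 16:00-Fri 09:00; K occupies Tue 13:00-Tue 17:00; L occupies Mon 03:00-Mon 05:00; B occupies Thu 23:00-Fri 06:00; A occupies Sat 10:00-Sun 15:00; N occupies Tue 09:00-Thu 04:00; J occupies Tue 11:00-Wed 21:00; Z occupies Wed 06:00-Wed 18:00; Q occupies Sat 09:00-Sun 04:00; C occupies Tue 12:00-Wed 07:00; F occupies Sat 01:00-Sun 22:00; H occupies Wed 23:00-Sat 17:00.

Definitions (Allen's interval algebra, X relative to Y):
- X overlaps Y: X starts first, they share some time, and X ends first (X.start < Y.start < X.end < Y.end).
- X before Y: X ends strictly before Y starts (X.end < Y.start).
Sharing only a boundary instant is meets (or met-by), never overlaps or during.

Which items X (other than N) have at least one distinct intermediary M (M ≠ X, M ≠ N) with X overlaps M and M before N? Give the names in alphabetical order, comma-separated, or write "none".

Target N = [Tue 09:00, Thu 04:00].
Intermediaries M with M before N: L.
Via L — items with X overlaps L: none.
Union: none.

none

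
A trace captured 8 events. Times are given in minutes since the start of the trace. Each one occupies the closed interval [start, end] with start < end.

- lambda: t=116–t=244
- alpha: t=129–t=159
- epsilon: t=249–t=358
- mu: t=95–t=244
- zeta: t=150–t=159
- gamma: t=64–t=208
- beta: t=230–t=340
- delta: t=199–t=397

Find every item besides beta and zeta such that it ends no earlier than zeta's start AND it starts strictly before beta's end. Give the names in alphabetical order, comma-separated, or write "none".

alpha, delta, epsilon, gamma, lambda, mu

Conditions: its end is no earlier than zeta's start (X.end >= t=150) AND its start is strictly before beta's end (X.start < t=340).
alpha: end t=159 >= t=150? ✓; start t=129 < t=340? ✓ → yes.
delta: end t=397 >= t=150? ✓; start t=199 < t=340? ✓ → yes.
epsilon: end t=358 >= t=150? ✓; start t=249 < t=340? ✓ → yes.
gamma: end t=208 >= t=150? ✓; start t=64 < t=340? ✓ → yes.
lambda: end t=244 >= t=150? ✓; start t=116 < t=340? ✓ → yes.
mu: end t=244 >= t=150? ✓; start t=95 < t=340? ✓ → yes.
Result: alpha, delta, epsilon, gamma, lambda, mu.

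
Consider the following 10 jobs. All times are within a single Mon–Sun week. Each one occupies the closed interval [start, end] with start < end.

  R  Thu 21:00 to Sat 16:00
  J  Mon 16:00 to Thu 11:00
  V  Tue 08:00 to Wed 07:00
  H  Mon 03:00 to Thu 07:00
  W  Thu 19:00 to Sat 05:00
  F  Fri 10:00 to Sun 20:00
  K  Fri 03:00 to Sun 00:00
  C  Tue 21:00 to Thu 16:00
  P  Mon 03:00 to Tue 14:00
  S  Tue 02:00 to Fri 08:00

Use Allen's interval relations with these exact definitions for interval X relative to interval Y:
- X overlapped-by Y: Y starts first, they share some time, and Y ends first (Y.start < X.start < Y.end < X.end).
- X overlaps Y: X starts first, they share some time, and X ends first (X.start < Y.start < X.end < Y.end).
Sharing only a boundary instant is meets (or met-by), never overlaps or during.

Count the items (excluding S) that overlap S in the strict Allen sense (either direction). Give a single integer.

6

Target S = [Tue 02:00, Fri 08:00].
C [Tue 21:00, Thu 16:00] → during → no.
F [Fri 10:00, Sun 20:00] → after → no.
H [Mon 03:00, Thu 07:00] → overlaps → counts.
J [Mon 16:00, Thu 11:00] → overlaps → counts.
K [Fri 03:00, Sun 00:00] → overlapped-by → counts.
P [Mon 03:00, Tue 14:00] → overlaps → counts.
R [Thu 21:00, Sat 16:00] → overlapped-by → counts.
V [Tue 08:00, Wed 07:00] → during → no.
W [Thu 19:00, Sat 05:00] → overlapped-by → counts.
Total: 6.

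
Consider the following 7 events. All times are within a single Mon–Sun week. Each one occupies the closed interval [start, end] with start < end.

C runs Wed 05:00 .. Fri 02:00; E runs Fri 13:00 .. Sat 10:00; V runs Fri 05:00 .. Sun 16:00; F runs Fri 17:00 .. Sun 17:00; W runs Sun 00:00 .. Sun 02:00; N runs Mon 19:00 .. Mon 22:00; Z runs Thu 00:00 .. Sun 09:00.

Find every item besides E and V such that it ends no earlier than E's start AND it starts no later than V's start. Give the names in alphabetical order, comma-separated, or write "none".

Conditions: its end is no earlier than E's start (X.end >= Fri 13:00) AND its start is no later than V's start (X.start <= Fri 05:00).
C: end Fri 02:00 >= Fri 13:00? ✗; start Wed 05:00 <= Fri 05:00? ✓ → no.
F: end Sun 17:00 >= Fri 13:00? ✓; start Fri 17:00 <= Fri 05:00? ✗ → no.
N: end Mon 22:00 >= Fri 13:00? ✗; start Mon 19:00 <= Fri 05:00? ✓ → no.
W: end Sun 02:00 >= Fri 13:00? ✓; start Sun 00:00 <= Fri 05:00? ✗ → no.
Z: end Sun 09:00 >= Fri 13:00? ✓; start Thu 00:00 <= Fri 05:00? ✓ → yes.
Result: Z.

Z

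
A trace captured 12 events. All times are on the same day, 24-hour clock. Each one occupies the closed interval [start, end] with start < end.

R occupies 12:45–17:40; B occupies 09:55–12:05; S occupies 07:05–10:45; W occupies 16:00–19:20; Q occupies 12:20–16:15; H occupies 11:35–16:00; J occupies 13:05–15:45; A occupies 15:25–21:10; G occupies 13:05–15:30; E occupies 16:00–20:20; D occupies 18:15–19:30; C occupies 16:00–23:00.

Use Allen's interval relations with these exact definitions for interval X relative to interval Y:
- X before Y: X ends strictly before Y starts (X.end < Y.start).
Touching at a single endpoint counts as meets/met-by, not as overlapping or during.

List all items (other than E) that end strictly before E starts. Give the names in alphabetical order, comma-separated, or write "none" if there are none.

Target E = [16:00, 20:20].
A [15:25, 21:10] → contains → no.
B [09:55, 12:05] → before → yes.
C [16:00, 23:00] → started-by → no.
D [18:15, 19:30] → during → no.
G [13:05, 15:30] → before → yes.
H [11:35, 16:00] → meets → no.
J [13:05, 15:45] → before → yes.
Q [12:20, 16:15] → overlaps → no.
R [12:45, 17:40] → overlaps → no.
S [07:05, 10:45] → before → yes.
W [16:00, 19:20] → starts → no.
Result: B, G, J, S.

B, G, J, S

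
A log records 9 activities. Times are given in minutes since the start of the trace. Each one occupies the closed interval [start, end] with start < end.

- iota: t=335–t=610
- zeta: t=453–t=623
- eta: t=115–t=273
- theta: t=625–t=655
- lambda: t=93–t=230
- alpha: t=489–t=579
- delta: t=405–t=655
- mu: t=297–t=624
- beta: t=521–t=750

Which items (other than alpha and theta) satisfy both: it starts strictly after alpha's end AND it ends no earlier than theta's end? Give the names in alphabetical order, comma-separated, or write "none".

none

Conditions: its start is strictly after alpha's end (X.start > t=579) AND its end is no earlier than theta's end (X.end >= t=655).
beta: start t=521 > t=579? ✗; end t=750 >= t=655? ✓ → no.
delta: start t=405 > t=579? ✗; end t=655 >= t=655? ✓ → no.
eta: start t=115 > t=579? ✗; end t=273 >= t=655? ✗ → no.
iota: start t=335 > t=579? ✗; end t=610 >= t=655? ✗ → no.
lambda: start t=93 > t=579? ✗; end t=230 >= t=655? ✗ → no.
mu: start t=297 > t=579? ✗; end t=624 >= t=655? ✗ → no.
zeta: start t=453 > t=579? ✗; end t=623 >= t=655? ✗ → no.
Result: none.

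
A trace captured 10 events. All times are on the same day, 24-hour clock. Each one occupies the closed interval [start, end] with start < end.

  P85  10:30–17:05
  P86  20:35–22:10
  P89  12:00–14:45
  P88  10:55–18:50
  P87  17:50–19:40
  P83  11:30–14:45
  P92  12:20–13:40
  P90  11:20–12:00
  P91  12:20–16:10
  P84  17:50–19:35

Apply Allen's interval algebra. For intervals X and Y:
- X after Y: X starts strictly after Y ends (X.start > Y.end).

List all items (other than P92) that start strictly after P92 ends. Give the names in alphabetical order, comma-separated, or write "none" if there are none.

Target P92 = [12:20, 13:40].
P83 [11:30, 14:45] → contains → no.
P84 [17:50, 19:35] → after → yes.
P85 [10:30, 17:05] → contains → no.
P86 [20:35, 22:10] → after → yes.
P87 [17:50, 19:40] → after → yes.
P88 [10:55, 18:50] → contains → no.
P89 [12:00, 14:45] → contains → no.
P90 [11:20, 12:00] → before → no.
P91 [12:20, 16:10] → started-by → no.
Result: P84, P86, P87.

P84, P86, P87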